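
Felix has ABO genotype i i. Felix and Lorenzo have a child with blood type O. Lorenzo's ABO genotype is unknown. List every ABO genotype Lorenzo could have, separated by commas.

For each candidate genotype of Lorenzo, check whether crossing it with i i can produce every observed child phenotype.
  I^A I^A → possible child types {A} ✗
  I^A I^B → possible child types {A, B} ✗
  I^A i → possible child types {O, A} ✓
  I^B I^B → possible child types {B} ✗
  I^B i → possible child types {O, B} ✓
  i i → possible child types {O} ✓

I^A i, I^B i, i i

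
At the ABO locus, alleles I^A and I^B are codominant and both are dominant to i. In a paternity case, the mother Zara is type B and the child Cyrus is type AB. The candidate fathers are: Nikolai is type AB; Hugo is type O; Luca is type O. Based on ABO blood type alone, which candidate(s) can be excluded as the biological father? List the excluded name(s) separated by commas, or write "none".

Hugo, Luca

A candidate is excluded only if no genotype consistent with his phenotype could produce a type AB child with a type B mother.
Hugo (type O): no genotype consistent with that phenotype can produce a type-AB child with a type-B mother.
Luca (type O): no genotype consistent with that phenotype can produce a type-AB child with a type-B mother.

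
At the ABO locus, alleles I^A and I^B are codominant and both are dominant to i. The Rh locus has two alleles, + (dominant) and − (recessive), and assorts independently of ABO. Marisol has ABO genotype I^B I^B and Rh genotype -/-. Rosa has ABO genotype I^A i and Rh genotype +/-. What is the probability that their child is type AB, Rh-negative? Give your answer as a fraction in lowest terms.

ABO cross I^B I^B × I^A i → offspring phenotypes: 1/2 B, 1/2 AB.
Rh cross -/- × +/- → 1/2 Rh+, 1/2 Rh-.
Independent loci: P(type AB, Rh-negative) = 1/2 × 1/2 = 1/4.

1/4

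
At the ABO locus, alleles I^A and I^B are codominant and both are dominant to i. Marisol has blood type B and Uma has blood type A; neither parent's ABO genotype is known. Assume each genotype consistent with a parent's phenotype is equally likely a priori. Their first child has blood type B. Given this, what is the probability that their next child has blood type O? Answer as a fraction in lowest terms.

1/12

Possible genotypes: Marisol ∈ {I^B I^B, I^B i}; Uma ∈ {I^A I^A, I^A i}.
Weight each parental genotype pair by prior × P(type-B child):
  I^B I^B × I^A i: posterior weight 2/3; P(next child type O) = 0.
  I^B i × I^A i: posterior weight 1/3; P(next child type O) = 1/4.
Weighted sum = 1/12.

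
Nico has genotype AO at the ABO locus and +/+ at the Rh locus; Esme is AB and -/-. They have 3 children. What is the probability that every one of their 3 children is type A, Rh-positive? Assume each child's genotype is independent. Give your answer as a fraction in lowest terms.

ABO cross AO × AB → 1/2 A, 1/4 B, 1/4 AB.
Rh cross +/+ × -/- → 1 Rh+; so P(type A, Rh-positive) = 1/2 × 1 = 1/2 per child.
All 3 independent: (1/2)^3 = 1/8.

1/8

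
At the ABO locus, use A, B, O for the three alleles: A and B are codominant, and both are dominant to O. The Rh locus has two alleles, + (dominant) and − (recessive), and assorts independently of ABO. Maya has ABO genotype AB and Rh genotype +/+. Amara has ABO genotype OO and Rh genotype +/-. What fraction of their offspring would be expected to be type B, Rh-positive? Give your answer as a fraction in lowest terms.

ABO cross AB × OO → offspring phenotypes: 1/2 A, 1/2 B.
Rh cross +/+ × +/- → 1 Rh+.
Independent loci: P(type B, Rh-positive) = 1/2 × 1 = 1/2.

1/2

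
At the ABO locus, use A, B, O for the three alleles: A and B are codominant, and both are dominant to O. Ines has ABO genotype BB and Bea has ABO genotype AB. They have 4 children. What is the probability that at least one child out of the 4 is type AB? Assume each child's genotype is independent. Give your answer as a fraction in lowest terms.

ABO cross BB × AB → 1/2 B, 1/2 AB.
So P(type AB) = 1/2 per child.
P(none) = (1/2)^4 = 1/16; P(at least one) = 1 − 1/16 = 15/16.

15/16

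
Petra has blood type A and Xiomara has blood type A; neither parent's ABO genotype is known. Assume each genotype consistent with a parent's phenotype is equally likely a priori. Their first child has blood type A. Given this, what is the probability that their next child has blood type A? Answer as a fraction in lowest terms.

Possible genotypes: Petra ∈ {I^A I^A, I^A i}; Xiomara ∈ {I^A I^A, I^A i}.
Weight each parental genotype pair by prior × P(type-A child):
  I^A I^A × I^A I^A: posterior weight 4/15; P(next child type A) = 1.
  I^A I^A × I^A i: posterior weight 4/15; P(next child type A) = 1.
  I^A i × I^A I^A: posterior weight 4/15; P(next child type A) = 1.
  I^A i × I^A i: posterior weight 1/5; P(next child type A) = 3/4.
Weighted sum = 19/20.

19/20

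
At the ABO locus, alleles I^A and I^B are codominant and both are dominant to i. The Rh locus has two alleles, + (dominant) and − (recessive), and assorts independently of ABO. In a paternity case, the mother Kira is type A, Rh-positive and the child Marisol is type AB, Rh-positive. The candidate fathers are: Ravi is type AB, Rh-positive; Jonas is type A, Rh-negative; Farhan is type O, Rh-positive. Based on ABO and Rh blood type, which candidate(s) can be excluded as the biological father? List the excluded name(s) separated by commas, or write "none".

Jonas, Farhan

A candidate is excluded only if no genotype consistent with his phenotype could produce a type AB, Rh-positive child with a type A, Rh-positive mother.
Jonas (type A, Rh-): no genotype consistent with that phenotype can produce a type-AB Rh+ child with a type-A mother.
Farhan (type O, Rh+): no genotype consistent with that phenotype can produce a type-AB Rh+ child with a type-A mother.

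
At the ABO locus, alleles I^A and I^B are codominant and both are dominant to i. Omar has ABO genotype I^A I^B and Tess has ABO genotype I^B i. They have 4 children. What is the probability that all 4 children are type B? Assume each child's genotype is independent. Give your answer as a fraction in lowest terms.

1/16

ABO cross I^A I^B × I^B i → 1/4 A, 1/2 B, 1/4 AB.
So P(type B) = 1/2 per child.
All 4 independent: (1/2)^4 = 1/16.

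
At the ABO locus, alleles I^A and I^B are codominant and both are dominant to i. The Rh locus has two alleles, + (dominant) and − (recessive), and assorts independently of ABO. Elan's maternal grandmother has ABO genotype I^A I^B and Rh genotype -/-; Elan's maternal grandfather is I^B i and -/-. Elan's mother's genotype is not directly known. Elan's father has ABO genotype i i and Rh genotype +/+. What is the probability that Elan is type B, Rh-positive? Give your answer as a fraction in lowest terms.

1/2

Elan's mother's ABO genotype from I^A I^B × I^B i: 1/4 I^A I^B, 1/4 I^A i, 1/4 I^B I^B, 1/4 I^B i.
Crossing each possibility with the father i i and summing P(type B): 1/4·1/2 + 1/4·0 + 1/4·1 + 1/4·1/2 = 1/2.
Similarly for Rh via the mother's Rh distribution: P(Rh+) = 1.
Independent loci: 1/2 × 1 = 1/2.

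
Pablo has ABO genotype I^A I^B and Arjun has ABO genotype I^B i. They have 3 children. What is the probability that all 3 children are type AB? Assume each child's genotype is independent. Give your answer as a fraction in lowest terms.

ABO cross I^A I^B × I^B i → 1/4 A, 1/2 B, 1/4 AB.
So P(type AB) = 1/4 per child.
All 3 independent: (1/4)^3 = 1/64.

1/64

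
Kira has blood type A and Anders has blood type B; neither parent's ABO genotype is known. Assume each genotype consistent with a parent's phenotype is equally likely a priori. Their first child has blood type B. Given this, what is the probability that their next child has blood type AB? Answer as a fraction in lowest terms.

5/12

Possible genotypes: Kira ∈ {I^A I^A, I^A i}; Anders ∈ {I^B I^B, I^B i}.
Weight each parental genotype pair by prior × P(type-B child):
  I^A i × I^B I^B: posterior weight 2/3; P(next child type AB) = 1/2.
  I^A i × I^B i: posterior weight 1/3; P(next child type AB) = 1/4.
Weighted sum = 5/12.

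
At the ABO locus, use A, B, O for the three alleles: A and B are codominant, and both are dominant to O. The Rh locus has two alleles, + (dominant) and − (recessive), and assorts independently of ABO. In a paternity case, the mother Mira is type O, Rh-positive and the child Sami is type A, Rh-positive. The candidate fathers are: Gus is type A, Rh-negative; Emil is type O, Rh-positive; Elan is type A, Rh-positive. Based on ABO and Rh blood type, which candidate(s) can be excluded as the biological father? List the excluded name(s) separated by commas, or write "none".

A candidate is excluded only if no genotype consistent with his phenotype could produce a type A, Rh-positive child with a type O, Rh-positive mother.
Emil (type O, Rh+): no genotype consistent with that phenotype can produce a type-A Rh+ child with a type-O mother.

Emil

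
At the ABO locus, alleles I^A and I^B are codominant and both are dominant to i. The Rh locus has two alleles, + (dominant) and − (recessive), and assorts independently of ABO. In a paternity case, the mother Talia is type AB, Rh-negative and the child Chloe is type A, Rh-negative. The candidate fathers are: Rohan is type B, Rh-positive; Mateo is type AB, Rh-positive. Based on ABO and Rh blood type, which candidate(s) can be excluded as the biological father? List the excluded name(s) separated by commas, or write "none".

A candidate is excluded only if no genotype consistent with his phenotype could produce a type A, Rh-negative child with a type AB, Rh-negative mother.
Every candidate has at least one consistent genotype combination, so none can be excluded.

none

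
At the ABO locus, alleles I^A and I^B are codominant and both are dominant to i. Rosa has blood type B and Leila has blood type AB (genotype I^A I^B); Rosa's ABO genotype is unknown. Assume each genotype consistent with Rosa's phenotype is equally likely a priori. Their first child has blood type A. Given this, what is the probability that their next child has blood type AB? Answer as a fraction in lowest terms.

1/4

Possible genotypes: Rosa ∈ {I^B I^B, I^B i}; Leila ∈ {I^A I^B}.
Weight each parental genotype pair by prior × P(type-A child):
  I^B i × I^A I^B: posterior weight 1; P(next child type AB) = 1/4.
Weighted sum = 1/4.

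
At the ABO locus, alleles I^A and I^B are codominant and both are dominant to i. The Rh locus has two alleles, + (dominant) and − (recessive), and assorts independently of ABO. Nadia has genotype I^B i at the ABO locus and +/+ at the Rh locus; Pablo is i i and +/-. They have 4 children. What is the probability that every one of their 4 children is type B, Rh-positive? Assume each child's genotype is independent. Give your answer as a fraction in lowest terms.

1/16

ABO cross I^B i × i i → 1/2 O, 1/2 B.
Rh cross +/+ × +/- → 1 Rh+; so P(type B, Rh-positive) = 1/2 × 1 = 1/2 per child.
All 4 independent: (1/2)^4 = 1/16.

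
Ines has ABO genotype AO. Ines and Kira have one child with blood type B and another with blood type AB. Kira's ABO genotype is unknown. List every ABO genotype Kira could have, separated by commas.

AB, BB, BO

For each candidate genotype of Kira, check whether crossing it with AO can produce every observed child phenotype.
  AA → possible child types {A} ✗
  AB → possible child types {A, B, AB} ✓
  AO → possible child types {O, A} ✗
  BB → possible child types {B, AB} ✓
  BO → possible child types {O, A, B, AB} ✓
  OO → possible child types {O, A} ✗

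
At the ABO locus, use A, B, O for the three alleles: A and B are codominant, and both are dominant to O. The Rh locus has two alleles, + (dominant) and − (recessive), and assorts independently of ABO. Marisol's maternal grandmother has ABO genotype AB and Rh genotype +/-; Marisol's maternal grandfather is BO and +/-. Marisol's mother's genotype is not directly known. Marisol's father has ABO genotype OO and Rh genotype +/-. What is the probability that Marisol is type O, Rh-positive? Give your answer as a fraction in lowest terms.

Marisol's mother's ABO genotype from AB × BO: 1/4 AB, 1/4 AO, 1/4 BB, 1/4 BO.
Crossing each possibility with the father OO and summing P(type O): 1/4·0 + 1/4·1/2 + 1/4·0 + 1/4·1/2 = 1/4.
Similarly for Rh via the mother's Rh distribution: P(Rh+) = 3/4.
Independent loci: 1/4 × 3/4 = 3/16.

3/16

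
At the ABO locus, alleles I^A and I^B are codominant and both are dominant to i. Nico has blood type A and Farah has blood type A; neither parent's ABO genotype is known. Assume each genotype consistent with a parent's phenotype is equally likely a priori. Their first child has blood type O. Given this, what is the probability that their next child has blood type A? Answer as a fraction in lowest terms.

Possible genotypes: Nico ∈ {I^A I^A, I^A i}; Farah ∈ {I^A I^A, I^A i}.
Weight each parental genotype pair by prior × P(type-O child):
  I^A i × I^A i: posterior weight 1; P(next child type A) = 3/4.
Weighted sum = 3/4.

3/4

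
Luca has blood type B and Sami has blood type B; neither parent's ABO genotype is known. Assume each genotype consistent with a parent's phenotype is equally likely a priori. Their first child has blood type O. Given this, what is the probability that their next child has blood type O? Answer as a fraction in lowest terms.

Possible genotypes: Luca ∈ {BB, BO}; Sami ∈ {BB, BO}.
Weight each parental genotype pair by prior × P(type-O child):
  BO × BO: posterior weight 1; P(next child type O) = 1/4.
Weighted sum = 1/4.

1/4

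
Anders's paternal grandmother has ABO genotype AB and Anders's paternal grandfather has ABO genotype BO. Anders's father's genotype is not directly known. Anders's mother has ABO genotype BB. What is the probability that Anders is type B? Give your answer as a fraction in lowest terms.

Anders's father's ABO genotype from AB × BO: 1/4 AB, 1/4 AO, 1/4 BB, 1/4 BO.
Crossing each possibility with the mother BB and summing P(type B): 1/4·1/2 + 1/4·1/2 + 1/4·1 + 1/4·1 = 3/4.

3/4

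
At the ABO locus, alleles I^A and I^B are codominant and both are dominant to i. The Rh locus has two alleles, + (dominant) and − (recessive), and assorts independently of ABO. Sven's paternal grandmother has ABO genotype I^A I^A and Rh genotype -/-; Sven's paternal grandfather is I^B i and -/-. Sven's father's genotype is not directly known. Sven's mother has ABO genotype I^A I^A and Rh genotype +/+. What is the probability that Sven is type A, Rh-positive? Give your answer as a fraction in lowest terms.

3/4

Sven's father's ABO genotype from I^A I^A × I^B i: 1/2 I^A I^B, 1/2 I^A i.
Crossing each possibility with the mother I^A I^A and summing P(type A): 1/2·1/2 + 1/2·1 = 3/4.
Similarly for Rh via the father's Rh distribution: P(Rh+) = 1.
Independent loci: 3/4 × 1 = 3/4.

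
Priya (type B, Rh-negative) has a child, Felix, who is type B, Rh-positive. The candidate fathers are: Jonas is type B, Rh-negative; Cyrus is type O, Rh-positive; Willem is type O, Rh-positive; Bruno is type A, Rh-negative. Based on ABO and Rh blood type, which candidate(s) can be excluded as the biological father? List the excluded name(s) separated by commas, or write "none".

Jonas, Bruno

A candidate is excluded only if no genotype consistent with his phenotype could produce a type B, Rh-positive child with a type B, Rh-negative mother.
Jonas (type B, Rh-): no genotype consistent with that phenotype can produce a type-B Rh+ child with a type-B mother.
Bruno (type A, Rh-): no genotype consistent with that phenotype can produce a type-B Rh+ child with a type-B mother.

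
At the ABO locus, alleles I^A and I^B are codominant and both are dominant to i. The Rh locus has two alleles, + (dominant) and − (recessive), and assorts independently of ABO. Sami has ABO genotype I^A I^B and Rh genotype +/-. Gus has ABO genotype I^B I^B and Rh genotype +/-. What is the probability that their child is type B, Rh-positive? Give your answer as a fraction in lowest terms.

ABO cross I^A I^B × I^B I^B → offspring phenotypes: 1/2 B, 1/2 AB.
Rh cross +/- × +/- → 3/4 Rh+, 1/4 Rh-.
Independent loci: P(type B, Rh-positive) = 1/2 × 3/4 = 3/8.

3/8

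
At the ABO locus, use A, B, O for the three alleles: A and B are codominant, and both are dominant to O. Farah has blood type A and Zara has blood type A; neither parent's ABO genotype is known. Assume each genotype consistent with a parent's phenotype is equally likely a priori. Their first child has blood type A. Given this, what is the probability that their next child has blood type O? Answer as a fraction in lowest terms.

Possible genotypes: Farah ∈ {AA, AO}; Zara ∈ {AA, AO}.
Weight each parental genotype pair by prior × P(type-A child):
  AA × AA: posterior weight 4/15; P(next child type O) = 0.
  AA × AO: posterior weight 4/15; P(next child type O) = 0.
  AO × AA: posterior weight 4/15; P(next child type O) = 0.
  AO × AO: posterior weight 1/5; P(next child type O) = 1/4.
Weighted sum = 1/20.

1/20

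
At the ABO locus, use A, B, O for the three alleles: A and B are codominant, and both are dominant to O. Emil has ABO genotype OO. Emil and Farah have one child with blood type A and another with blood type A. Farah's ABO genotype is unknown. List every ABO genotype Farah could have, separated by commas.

AA, AB, AO

For each candidate genotype of Farah, check whether crossing it with OO can produce every observed child phenotype.
  AA → possible child types {A} ✓
  AB → possible child types {A, B} ✓
  AO → possible child types {O, A} ✓
  BB → possible child types {B} ✗
  BO → possible child types {O, B} ✗
  OO → possible child types {O} ✗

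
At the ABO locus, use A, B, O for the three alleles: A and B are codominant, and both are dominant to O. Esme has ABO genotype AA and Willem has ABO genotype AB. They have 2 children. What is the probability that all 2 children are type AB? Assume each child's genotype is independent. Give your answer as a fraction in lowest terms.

ABO cross AA × AB → 1/2 A, 1/2 AB.
So P(type AB) = 1/2 per child.
All 2 independent: (1/2)^2 = 1/4.

1/4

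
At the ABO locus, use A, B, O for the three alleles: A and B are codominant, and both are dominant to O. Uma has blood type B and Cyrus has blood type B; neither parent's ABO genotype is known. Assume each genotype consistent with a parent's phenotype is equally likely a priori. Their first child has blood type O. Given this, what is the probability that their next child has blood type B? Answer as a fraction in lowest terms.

Possible genotypes: Uma ∈ {BB, BO}; Cyrus ∈ {BB, BO}.
Weight each parental genotype pair by prior × P(type-O child):
  BO × BO: posterior weight 1; P(next child type B) = 3/4.
Weighted sum = 3/4.

3/4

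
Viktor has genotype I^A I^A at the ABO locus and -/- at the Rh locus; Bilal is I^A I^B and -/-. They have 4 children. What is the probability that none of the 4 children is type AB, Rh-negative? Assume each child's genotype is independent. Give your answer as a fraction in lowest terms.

ABO cross I^A I^A × I^A I^B → 1/2 A, 1/2 AB.
Rh cross -/- × -/- → 1 Rh-; so P(type AB, Rh-negative) = 1/2 × 1 = 1/2 per child.
P(not type AB, Rh-negative) = 1/2 for one child; (1/2)^4 = 1/16.

1/16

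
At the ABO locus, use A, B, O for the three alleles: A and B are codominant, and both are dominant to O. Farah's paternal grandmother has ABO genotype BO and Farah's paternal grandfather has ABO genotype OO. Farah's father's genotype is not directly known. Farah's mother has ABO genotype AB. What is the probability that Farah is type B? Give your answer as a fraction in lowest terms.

1/2

Farah's father's ABO genotype from BO × OO: 1/2 BO, 1/2 OO.
Crossing each possibility with the mother AB and summing P(type B): 1/2·1/2 + 1/2·1/2 = 1/2.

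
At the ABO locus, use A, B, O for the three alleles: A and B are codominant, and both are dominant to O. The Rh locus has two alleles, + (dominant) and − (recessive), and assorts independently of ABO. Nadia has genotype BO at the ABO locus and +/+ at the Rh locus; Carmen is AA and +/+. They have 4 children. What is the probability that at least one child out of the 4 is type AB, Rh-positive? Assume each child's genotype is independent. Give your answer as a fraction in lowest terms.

15/16

ABO cross BO × AA → 1/2 A, 1/2 AB.
Rh cross +/+ × +/+ → 1 Rh+; so P(type AB, Rh-positive) = 1/2 × 1 = 1/2 per child.
P(none) = (1/2)^4 = 1/16; P(at least one) = 1 − 1/16 = 15/16.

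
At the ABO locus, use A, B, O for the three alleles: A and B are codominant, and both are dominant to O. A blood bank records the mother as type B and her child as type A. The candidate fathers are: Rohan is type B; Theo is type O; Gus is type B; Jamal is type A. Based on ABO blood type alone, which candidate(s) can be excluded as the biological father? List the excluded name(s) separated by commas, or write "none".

Rohan, Theo, Gus

A candidate is excluded only if no genotype consistent with his phenotype could produce a type A child with a type B mother.
Rohan (type B): no genotype consistent with that phenotype can produce a type-A child with a type-B mother.
Theo (type O): no genotype consistent with that phenotype can produce a type-A child with a type-B mother.
Gus (type B): no genotype consistent with that phenotype can produce a type-A child with a type-B mother.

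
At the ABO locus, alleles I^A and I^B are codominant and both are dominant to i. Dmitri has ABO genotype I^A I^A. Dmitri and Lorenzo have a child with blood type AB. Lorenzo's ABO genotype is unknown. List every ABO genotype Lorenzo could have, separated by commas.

For each candidate genotype of Lorenzo, check whether crossing it with I^A I^A can produce every observed child phenotype.
  I^A I^A → possible child types {A} ✗
  I^A I^B → possible child types {A, AB} ✓
  I^A i → possible child types {A} ✗
  I^B I^B → possible child types {AB} ✓
  I^B i → possible child types {A, AB} ✓
  i i → possible child types {A} ✗

I^A I^B, I^B I^B, I^B i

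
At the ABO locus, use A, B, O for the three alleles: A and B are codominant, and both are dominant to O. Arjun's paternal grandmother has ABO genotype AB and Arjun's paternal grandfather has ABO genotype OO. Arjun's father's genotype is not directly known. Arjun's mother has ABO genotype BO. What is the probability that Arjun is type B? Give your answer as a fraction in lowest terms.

Arjun's father's ABO genotype from AB × OO: 1/2 AO, 1/2 BO.
Crossing each possibility with the mother BO and summing P(type B): 1/2·1/4 + 1/2·3/4 = 1/2.

1/2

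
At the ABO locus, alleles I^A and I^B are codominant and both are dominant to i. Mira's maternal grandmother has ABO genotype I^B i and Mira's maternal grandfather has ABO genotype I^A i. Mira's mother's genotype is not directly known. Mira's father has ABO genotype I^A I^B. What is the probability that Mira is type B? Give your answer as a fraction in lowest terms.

Mira's mother's ABO genotype from I^B i × I^A i: 1/4 I^A I^B, 1/4 I^A i, 1/4 I^B i, 1/4 i i.
Crossing each possibility with the father I^A I^B and summing P(type B): 1/4·1/4 + 1/4·1/4 + 1/4·1/2 + 1/4·1/2 = 3/8.

3/8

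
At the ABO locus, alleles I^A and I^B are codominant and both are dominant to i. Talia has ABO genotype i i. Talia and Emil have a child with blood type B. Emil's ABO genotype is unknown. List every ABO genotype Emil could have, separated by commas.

For each candidate genotype of Emil, check whether crossing it with i i can produce every observed child phenotype.
  I^A I^A → possible child types {A} ✗
  I^A I^B → possible child types {A, B} ✓
  I^A i → possible child types {O, A} ✗
  I^B I^B → possible child types {B} ✓
  I^B i → possible child types {O, B} ✓
  i i → possible child types {O} ✗

I^A I^B, I^B I^B, I^B i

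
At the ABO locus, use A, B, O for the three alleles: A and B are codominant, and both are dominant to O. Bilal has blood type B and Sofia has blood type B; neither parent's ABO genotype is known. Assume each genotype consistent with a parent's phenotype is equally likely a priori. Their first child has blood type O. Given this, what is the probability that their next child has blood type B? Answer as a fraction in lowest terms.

3/4

Possible genotypes: Bilal ∈ {BB, BO}; Sofia ∈ {BB, BO}.
Weight each parental genotype pair by prior × P(type-O child):
  BO × BO: posterior weight 1; P(next child type B) = 3/4.
Weighted sum = 3/4.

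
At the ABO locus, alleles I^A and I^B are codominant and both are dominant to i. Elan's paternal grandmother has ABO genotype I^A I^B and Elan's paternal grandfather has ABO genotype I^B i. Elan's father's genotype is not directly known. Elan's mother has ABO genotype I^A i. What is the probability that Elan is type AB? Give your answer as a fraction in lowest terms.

1/4

Elan's father's ABO genotype from I^A I^B × I^B i: 1/4 I^A I^B, 1/4 I^A i, 1/4 I^B I^B, 1/4 I^B i.
Crossing each possibility with the mother I^A i and summing P(type AB): 1/4·1/4 + 1/4·0 + 1/4·1/2 + 1/4·1/4 = 1/4.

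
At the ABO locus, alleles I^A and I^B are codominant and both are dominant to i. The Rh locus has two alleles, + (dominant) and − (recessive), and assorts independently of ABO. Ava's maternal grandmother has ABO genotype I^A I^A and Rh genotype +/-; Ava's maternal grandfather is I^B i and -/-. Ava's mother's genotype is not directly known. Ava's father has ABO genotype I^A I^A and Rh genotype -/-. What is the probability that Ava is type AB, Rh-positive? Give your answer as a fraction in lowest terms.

1/16

Ava's mother's ABO genotype from I^A I^A × I^B i: 1/2 I^A I^B, 1/2 I^A i.
Crossing each possibility with the father I^A I^A and summing P(type AB): 1/2·1/2 + 1/2·0 = 1/4.
Similarly for Rh via the mother's Rh distribution: P(Rh+) = 1/4.
Independent loci: 1/4 × 1/4 = 1/16.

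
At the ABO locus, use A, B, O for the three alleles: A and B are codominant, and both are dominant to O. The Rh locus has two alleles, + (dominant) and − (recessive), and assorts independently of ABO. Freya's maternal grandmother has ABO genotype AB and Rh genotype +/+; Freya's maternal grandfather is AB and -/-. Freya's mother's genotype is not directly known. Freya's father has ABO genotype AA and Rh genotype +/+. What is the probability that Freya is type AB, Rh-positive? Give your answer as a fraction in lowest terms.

Freya's mother's ABO genotype from AB × AB: 1/4 AA, 1/2 AB, 1/4 BB.
Crossing each possibility with the father AA and summing P(type AB): 1/4·0 + 1/2·1/2 + 1/4·1 = 1/2.
Similarly for Rh via the mother's Rh distribution: P(Rh+) = 1.
Independent loci: 1/2 × 1 = 1/2.

1/2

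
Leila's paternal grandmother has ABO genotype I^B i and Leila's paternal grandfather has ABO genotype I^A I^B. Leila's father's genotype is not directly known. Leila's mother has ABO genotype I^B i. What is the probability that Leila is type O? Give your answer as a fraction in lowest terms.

Leila's father's ABO genotype from I^B i × I^A I^B: 1/4 I^A I^B, 1/4 I^A i, 1/4 I^B I^B, 1/4 I^B i.
Crossing each possibility with the mother I^B i and summing P(type O): 1/4·0 + 1/4·1/4 + 1/4·0 + 1/4·1/4 = 1/8.

1/8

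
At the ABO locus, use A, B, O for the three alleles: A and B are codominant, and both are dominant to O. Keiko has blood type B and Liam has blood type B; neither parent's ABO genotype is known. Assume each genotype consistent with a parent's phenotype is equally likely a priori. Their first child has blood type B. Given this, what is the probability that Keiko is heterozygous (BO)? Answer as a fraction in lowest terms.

Possible genotypes: Keiko ∈ {BB, BO}; Liam ∈ {BB, BO}.
Weight each parental genotype pair by prior × P(type-B child):
  BB × BB: posterior weight 4/15.
  BB × BO: posterior weight 4/15.
  BO × BB: posterior weight 4/15.
  BO × BO: posterior weight 1/5.
Sum the posterior weight over pairs where Keiko is BO: 7/15.

7/15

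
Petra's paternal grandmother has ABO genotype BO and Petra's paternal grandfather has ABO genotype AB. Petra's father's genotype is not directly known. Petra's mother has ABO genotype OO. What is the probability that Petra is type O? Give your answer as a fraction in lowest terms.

Petra's father's ABO genotype from BO × AB: 1/4 AB, 1/4 AO, 1/4 BB, 1/4 BO.
Crossing each possibility with the mother OO and summing P(type O): 1/4·0 + 1/4·1/2 + 1/4·0 + 1/4·1/2 = 1/4.

1/4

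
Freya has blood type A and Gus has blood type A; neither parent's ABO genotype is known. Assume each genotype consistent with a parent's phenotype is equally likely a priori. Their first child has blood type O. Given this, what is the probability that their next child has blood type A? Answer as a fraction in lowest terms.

Possible genotypes: Freya ∈ {I^A I^A, I^A i}; Gus ∈ {I^A I^A, I^A i}.
Weight each parental genotype pair by prior × P(type-O child):
  I^A i × I^A i: posterior weight 1; P(next child type A) = 3/4.
Weighted sum = 3/4.

3/4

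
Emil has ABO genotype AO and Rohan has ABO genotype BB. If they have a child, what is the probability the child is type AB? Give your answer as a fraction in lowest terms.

ABO cross AO × BB → offspring phenotypes: 1/2 B, 1/2 AB.
So P(type AB) = 1/2.

1/2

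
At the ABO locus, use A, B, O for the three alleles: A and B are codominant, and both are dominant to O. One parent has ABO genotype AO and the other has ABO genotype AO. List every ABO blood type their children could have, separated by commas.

O, A

Gametes from AO × AO give offspring ABO genotypes AA, AO, OO, i.e. phenotypes O, A.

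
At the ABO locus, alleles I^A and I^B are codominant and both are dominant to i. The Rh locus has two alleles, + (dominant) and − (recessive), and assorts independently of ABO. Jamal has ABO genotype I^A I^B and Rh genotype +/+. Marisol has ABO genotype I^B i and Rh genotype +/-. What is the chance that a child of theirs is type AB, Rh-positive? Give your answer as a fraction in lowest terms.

1/4

ABO cross I^A I^B × I^B i → offspring phenotypes: 1/4 A, 1/2 B, 1/4 AB.
Rh cross +/+ × +/- → 1 Rh+.
Independent loci: P(type AB, Rh-positive) = 1/4 × 1 = 1/4.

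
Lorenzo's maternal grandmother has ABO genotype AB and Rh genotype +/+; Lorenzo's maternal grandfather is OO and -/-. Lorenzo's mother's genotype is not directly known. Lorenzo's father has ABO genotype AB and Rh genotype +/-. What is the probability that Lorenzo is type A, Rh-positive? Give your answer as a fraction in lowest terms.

9/32

Lorenzo's mother's ABO genotype from AB × OO: 1/2 AO, 1/2 BO.
Crossing each possibility with the father AB and summing P(type A): 1/2·1/2 + 1/2·1/4 = 3/8.
Similarly for Rh via the mother's Rh distribution: P(Rh+) = 3/4.
Independent loci: 3/8 × 3/4 = 9/32.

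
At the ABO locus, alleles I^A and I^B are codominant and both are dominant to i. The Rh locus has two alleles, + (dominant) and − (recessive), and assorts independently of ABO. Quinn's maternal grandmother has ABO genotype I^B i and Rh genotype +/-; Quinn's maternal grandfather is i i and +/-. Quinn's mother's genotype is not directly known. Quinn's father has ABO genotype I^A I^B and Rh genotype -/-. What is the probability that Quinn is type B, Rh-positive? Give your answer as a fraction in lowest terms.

Quinn's mother's ABO genotype from I^B i × i i: 1/2 I^B i, 1/2 i i.
Crossing each possibility with the father I^A I^B and summing P(type B): 1/2·1/2 + 1/2·1/2 = 1/2.
Similarly for Rh via the mother's Rh distribution: P(Rh+) = 1/2.
Independent loci: 1/2 × 1/2 = 1/4.

1/4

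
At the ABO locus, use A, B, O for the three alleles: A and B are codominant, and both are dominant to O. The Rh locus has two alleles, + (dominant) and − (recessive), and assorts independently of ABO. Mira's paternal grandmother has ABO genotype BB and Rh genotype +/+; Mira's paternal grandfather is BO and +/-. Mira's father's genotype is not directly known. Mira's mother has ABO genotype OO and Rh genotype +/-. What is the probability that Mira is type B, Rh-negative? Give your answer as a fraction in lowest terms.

3/32

Mira's father's ABO genotype from BB × BO: 1/2 BB, 1/2 BO.
Crossing each possibility with the mother OO and summing P(type B): 1/2·1 + 1/2·1/2 = 3/4.
Similarly for Rh via the father's Rh distribution: P(Rh-) = 1/8.
Independent loci: 3/4 × 1/8 = 3/32.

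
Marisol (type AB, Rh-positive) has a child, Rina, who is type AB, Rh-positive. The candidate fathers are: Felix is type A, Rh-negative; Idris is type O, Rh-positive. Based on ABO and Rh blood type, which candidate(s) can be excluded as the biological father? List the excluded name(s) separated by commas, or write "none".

A candidate is excluded only if no genotype consistent with his phenotype could produce a type AB, Rh-positive child with a type AB, Rh-positive mother.
Idris (type O, Rh+): no genotype consistent with that phenotype can produce a type-AB Rh+ child with a type-AB mother.

Idris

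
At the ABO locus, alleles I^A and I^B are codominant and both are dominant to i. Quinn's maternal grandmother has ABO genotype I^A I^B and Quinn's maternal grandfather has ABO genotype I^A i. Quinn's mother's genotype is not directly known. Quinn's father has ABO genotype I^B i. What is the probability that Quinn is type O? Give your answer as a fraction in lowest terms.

1/8

Quinn's mother's ABO genotype from I^A I^B × I^A i: 1/4 I^A I^A, 1/4 I^A I^B, 1/4 I^A i, 1/4 I^B i.
Crossing each possibility with the father I^B i and summing P(type O): 1/4·0 + 1/4·0 + 1/4·1/4 + 1/4·1/4 = 1/8.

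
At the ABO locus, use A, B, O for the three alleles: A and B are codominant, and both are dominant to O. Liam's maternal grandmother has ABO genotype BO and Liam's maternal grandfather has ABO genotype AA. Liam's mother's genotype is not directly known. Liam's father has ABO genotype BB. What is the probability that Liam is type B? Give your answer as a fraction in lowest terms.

1/2

Liam's mother's ABO genotype from BO × AA: 1/2 AB, 1/2 AO.
Crossing each possibility with the father BB and summing P(type B): 1/2·1/2 + 1/2·1/2 = 1/2.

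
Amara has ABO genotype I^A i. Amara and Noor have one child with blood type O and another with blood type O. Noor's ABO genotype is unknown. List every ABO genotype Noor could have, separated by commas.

For each candidate genotype of Noor, check whether crossing it with I^A i can produce every observed child phenotype.
  I^A I^A → possible child types {A} ✗
  I^A I^B → possible child types {A, B, AB} ✗
  I^A i → possible child types {O, A} ✓
  I^B I^B → possible child types {B, AB} ✗
  I^B i → possible child types {O, A, B, AB} ✓
  i i → possible child types {O, A} ✓

I^A i, I^B i, i i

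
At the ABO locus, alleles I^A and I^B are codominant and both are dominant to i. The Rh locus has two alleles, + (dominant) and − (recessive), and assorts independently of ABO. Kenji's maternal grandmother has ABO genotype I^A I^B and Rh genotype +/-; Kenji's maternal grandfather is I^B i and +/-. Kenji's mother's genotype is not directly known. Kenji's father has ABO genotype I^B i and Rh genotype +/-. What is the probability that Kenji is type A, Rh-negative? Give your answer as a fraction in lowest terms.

1/32

Kenji's mother's ABO genotype from I^A I^B × I^B i: 1/4 I^A I^B, 1/4 I^A i, 1/4 I^B I^B, 1/4 I^B i.
Crossing each possibility with the father I^B i and summing P(type A): 1/4·1/4 + 1/4·1/4 + 1/4·0 + 1/4·0 = 1/8.
Similarly for Rh via the mother's Rh distribution: P(Rh-) = 1/4.
Independent loci: 1/8 × 1/4 = 1/32.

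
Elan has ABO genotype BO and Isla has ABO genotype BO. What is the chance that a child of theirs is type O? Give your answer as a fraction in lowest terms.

ABO cross BO × BO → offspring phenotypes: 1/4 O, 3/4 B.
So P(type O) = 1/4.

1/4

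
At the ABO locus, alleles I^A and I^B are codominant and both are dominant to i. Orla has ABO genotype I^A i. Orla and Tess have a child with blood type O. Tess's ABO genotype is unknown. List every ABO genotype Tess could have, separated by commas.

For each candidate genotype of Tess, check whether crossing it with I^A i can produce every observed child phenotype.
  I^A I^A → possible child types {A} ✗
  I^A I^B → possible child types {A, B, AB} ✗
  I^A i → possible child types {O, A} ✓
  I^B I^B → possible child types {B, AB} ✗
  I^B i → possible child types {O, A, B, AB} ✓
  i i → possible child types {O, A} ✓

I^A i, I^B i, i i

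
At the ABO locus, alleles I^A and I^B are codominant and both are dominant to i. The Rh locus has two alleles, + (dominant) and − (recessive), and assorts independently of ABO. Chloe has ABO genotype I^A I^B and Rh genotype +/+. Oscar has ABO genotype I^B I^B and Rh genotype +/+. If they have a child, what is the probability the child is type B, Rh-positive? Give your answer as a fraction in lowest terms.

ABO cross I^A I^B × I^B I^B → offspring phenotypes: 1/2 B, 1/2 AB.
Rh cross +/+ × +/+ → 1 Rh+.
Independent loci: P(type B, Rh-positive) = 1/2 × 1 = 1/2.

1/2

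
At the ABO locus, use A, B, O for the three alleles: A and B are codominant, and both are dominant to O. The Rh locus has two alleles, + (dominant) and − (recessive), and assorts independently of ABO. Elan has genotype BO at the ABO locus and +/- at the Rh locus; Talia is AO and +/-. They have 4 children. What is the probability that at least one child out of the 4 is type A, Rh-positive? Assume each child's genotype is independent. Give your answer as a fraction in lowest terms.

ABO cross BO × AO → 1/4 O, 1/4 A, 1/4 B, 1/4 AB.
Rh cross +/- × +/- → 3/4 Rh+, 1/4 Rh-; so P(type A, Rh-positive) = 1/4 × 3/4 = 3/16 per child.
P(none) = (13/16)^4 = 28561/65536; P(at least one) = 1 − 28561/65536 = 36975/65536.

36975/65536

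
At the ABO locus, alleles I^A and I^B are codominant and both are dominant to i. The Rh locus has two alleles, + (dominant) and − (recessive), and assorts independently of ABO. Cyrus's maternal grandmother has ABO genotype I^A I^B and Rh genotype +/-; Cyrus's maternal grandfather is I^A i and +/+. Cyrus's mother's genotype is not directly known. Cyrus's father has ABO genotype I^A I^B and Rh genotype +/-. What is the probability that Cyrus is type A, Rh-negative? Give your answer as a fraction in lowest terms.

Cyrus's mother's ABO genotype from I^A I^B × I^A i: 1/4 I^A I^A, 1/4 I^A I^B, 1/4 I^A i, 1/4 I^B i.
Crossing each possibility with the father I^A I^B and summing P(type A): 1/4·1/2 + 1/4·1/4 + 1/4·1/2 + 1/4·1/4 = 3/8.
Similarly for Rh via the mother's Rh distribution: P(Rh-) = 1/8.
Independent loci: 3/8 × 1/8 = 3/64.

3/64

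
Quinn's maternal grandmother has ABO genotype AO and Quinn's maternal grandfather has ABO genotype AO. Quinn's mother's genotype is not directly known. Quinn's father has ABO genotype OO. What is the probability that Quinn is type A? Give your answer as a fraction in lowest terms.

1/2

Quinn's mother's ABO genotype from AO × AO: 1/4 AA, 1/2 AO, 1/4 OO.
Crossing each possibility with the father OO and summing P(type A): 1/4·1 + 1/2·1/2 + 1/4·0 = 1/2.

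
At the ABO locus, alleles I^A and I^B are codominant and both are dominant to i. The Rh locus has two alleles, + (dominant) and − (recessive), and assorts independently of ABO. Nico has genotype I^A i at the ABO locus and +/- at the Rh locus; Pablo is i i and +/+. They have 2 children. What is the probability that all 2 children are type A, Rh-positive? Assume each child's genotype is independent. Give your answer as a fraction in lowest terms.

1/4

ABO cross I^A i × i i → 1/2 O, 1/2 A.
Rh cross +/- × +/+ → 1 Rh+; so P(type A, Rh-positive) = 1/2 × 1 = 1/2 per child.
All 2 independent: (1/2)^2 = 1/4.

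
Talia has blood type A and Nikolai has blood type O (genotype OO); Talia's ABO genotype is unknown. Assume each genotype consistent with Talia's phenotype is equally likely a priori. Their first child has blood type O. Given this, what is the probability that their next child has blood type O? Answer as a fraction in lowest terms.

Possible genotypes: Talia ∈ {AA, AO}; Nikolai ∈ {OO}.
Weight each parental genotype pair by prior × P(type-O child):
  AO × OO: posterior weight 1; P(next child type O) = 1/2.
Weighted sum = 1/2.

1/2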